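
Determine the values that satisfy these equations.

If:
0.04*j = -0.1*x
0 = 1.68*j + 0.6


Then:
j = -0.36
x = 0.14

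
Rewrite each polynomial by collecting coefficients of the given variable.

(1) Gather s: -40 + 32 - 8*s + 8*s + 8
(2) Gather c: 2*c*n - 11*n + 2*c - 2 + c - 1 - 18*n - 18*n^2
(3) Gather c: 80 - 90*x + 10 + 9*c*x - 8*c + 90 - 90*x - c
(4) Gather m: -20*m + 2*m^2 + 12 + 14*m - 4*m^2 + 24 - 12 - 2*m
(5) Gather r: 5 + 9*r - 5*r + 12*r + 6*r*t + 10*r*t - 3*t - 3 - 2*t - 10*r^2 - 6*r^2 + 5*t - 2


(1) = 0
(2) = c*(2*n + 3) - 18*n^2 - 29*n - 3
(3) = c*(9*x - 9) - 180*x + 180
(4) = -2*m^2 - 8*m + 24
(5) = -16*r^2 + r*(16*t + 16)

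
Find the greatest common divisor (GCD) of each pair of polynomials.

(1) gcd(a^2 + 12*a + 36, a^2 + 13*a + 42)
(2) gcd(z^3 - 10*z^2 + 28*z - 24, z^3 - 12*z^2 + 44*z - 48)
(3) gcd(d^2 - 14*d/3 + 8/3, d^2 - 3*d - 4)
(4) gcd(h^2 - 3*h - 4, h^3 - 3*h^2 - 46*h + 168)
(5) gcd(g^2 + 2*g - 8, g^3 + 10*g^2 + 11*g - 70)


(1) = gcd((a + 6)^2, (a + 6)*(a + 7)) = a + 6
(2) = gcd((z - 6)*(z - 2)^2, (z - 6)*(z - 4)*(z - 2)) = z^2 - 8*z + 12
(3) = d - 4
(4) = gcd((h - 4)*(h + 1), (h - 6)*(h - 4)*(h + 7)) = h - 4
(5) = g - 2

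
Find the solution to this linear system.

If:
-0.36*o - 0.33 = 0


Then:
o = -0.92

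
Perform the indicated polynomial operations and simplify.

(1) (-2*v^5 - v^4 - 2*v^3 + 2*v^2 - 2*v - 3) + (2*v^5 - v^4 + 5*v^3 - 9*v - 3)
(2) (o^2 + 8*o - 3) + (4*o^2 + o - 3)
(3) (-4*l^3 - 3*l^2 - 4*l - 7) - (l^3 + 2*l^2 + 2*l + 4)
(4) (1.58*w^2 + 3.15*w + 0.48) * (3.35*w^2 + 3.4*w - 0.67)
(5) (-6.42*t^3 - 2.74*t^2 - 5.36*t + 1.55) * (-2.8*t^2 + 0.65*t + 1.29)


(1) = -2*v^4 + 3*v^3 + 2*v^2 - 11*v - 6
(2) = 5*o^2 + 9*o - 6
(3) = -5*l^3 - 5*l^2 - 6*l - 11
(4) = 5.293*w^4 + 15.9245*w^3 + 11.2594*w^2 - 0.4785*w - 0.3216
(5) = 17.976*t^5 + 3.499*t^4 + 4.9452*t^3 - 11.3586*t^2 - 5.9069*t + 1.9995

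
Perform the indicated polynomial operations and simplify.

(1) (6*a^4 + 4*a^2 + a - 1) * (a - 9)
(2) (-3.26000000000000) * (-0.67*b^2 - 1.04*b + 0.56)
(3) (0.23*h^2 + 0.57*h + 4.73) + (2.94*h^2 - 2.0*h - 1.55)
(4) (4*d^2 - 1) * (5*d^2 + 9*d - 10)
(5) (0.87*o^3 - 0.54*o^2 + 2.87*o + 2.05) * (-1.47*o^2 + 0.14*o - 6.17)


(1) = 6*a^5 - 54*a^4 + 4*a^3 - 35*a^2 - 10*a + 9
(2) = 2.1842*b^2 + 3.3904*b - 1.8256
(3) = 3.17*h^2 - 1.43*h + 3.18
(4) = 20*d^4 + 36*d^3 - 45*d^2 - 9*d + 10
(5) = -1.2789*o^5 + 0.9156*o^4 - 9.6624*o^3 + 0.7201*o^2 - 17.4209*o - 12.6485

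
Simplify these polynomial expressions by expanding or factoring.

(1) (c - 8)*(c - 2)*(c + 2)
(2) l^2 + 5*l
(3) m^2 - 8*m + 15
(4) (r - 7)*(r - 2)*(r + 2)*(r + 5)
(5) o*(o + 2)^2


(1) = c^3 - 8*c^2 - 4*c + 32
(2) = l*(l + 5)
(3) = (m - 5)*(m - 3)
(4) = r^4 - 2*r^3 - 39*r^2 + 8*r + 140
(5) = o^3 + 4*o^2 + 4*o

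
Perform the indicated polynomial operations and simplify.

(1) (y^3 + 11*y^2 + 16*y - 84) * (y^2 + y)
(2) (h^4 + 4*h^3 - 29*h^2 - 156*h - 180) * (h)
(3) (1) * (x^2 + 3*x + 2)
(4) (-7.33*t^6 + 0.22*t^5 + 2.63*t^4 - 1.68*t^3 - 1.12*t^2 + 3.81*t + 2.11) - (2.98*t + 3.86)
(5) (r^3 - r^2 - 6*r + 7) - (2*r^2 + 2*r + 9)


(1) = y^5 + 12*y^4 + 27*y^3 - 68*y^2 - 84*y
(2) = h^5 + 4*h^4 - 29*h^3 - 156*h^2 - 180*h
(3) = x^2 + 3*x + 2
(4) = -7.33*t^6 + 0.22*t^5 + 2.63*t^4 - 1.68*t^3 - 1.12*t^2 + 0.83*t - 1.75
(5) = r^3 - 3*r^2 - 8*r - 2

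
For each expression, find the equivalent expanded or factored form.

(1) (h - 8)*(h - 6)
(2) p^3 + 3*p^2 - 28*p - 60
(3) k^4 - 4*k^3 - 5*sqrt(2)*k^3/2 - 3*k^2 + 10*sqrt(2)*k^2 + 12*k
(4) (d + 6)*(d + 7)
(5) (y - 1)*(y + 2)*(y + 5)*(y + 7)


(1) = h^2 - 14*h + 48
(2) = (p - 5)*(p + 2)*(p + 6)
(3) = k*(k - 4)*(k - 3*sqrt(2))*(k + sqrt(2)/2)
(4) = d^2 + 13*d + 42
(5) = y^4 + 13*y^3 + 45*y^2 + 11*y - 70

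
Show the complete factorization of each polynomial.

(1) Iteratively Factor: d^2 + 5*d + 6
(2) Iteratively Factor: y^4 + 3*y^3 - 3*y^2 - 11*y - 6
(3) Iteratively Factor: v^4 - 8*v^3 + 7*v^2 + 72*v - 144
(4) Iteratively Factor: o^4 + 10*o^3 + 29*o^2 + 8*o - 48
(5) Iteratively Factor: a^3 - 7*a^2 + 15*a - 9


(1) = (d + 2)*(d + 3)
(2) = (y + 3)*(y^3 - 3*y - 2) = (y - 2)*(y + 3)*(y^2 + 2*y + 1) = (y - 2)*(y + 1)*(y + 3)*(y + 1)
(3) = (v - 3)*(v^3 - 5*v^2 - 8*v + 48) = (v - 4)*(v - 3)*(v^2 - v - 12) = (v - 4)*(v - 3)*(v + 3)*(v - 4)
(4) = (o + 3)*(o^3 + 7*o^2 + 8*o - 16) = (o + 3)*(o + 4)*(o^2 + 3*o - 4) = (o - 1)*(o + 3)*(o + 4)*(o + 4)
(5) = (a - 1)*(a^2 - 6*a + 9) = (a - 3)*(a - 1)*(a - 3)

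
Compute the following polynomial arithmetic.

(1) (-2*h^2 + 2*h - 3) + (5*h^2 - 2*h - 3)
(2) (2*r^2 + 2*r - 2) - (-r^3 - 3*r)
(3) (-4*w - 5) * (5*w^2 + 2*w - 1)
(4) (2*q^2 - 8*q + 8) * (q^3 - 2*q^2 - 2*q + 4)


(1) = 3*h^2 - 6
(2) = r^3 + 2*r^2 + 5*r - 2
(3) = -20*w^3 - 33*w^2 - 6*w + 5
(4) = 2*q^5 - 12*q^4 + 20*q^3 + 8*q^2 - 48*q + 32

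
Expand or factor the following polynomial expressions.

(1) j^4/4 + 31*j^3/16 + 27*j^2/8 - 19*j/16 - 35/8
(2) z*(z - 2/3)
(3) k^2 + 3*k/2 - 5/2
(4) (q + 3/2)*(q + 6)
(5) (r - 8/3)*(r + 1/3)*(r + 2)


(1) = (j/4 + 1/2)*(j - 1)*(j + 7/4)*(j + 5)
(2) = z^2 - 2*z/3
(3) = (k - 1)*(k + 5/2)
(4) = q^2 + 15*q/2 + 9
(5) = r^3 - r^2/3 - 50*r/9 - 16/9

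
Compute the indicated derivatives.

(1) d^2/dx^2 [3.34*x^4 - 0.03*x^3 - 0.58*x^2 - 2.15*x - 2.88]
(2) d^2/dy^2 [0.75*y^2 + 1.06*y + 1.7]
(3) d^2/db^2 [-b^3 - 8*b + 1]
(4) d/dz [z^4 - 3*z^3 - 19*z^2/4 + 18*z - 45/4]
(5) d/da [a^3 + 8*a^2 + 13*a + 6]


(1) = 40.08*x^2 - 0.18*x - 1.16
(2) = 1.50000000000000
(3) = -6*b
(4) = 4*z^3 - 9*z^2 - 19*z/2 + 18
(5) = 3*a^2 + 16*a + 13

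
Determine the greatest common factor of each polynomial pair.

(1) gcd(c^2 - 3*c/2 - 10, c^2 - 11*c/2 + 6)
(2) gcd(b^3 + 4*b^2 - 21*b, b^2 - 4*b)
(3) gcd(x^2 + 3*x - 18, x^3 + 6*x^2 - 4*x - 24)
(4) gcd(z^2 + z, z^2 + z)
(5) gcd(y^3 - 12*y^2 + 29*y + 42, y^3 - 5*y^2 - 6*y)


(1) = c - 4
(2) = gcd(b*(b - 3)*(b + 7), b*(b - 4)) = b
(3) = x + 6
(4) = gcd(z*(z + 1), z*(z + 1)) = z^2 + z
(5) = gcd((y - 7)*(y - 6)*(y + 1), y*(y - 6)*(y + 1)) = y^2 - 5*y - 6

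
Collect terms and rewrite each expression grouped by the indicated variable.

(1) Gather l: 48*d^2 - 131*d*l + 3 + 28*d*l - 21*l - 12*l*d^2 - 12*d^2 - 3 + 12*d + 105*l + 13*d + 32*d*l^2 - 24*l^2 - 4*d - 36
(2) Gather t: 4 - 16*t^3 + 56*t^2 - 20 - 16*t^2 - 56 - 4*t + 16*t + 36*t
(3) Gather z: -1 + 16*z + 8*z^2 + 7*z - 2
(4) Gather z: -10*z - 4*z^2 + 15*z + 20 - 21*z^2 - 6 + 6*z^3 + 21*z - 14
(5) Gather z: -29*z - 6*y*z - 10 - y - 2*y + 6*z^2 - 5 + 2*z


(1) = 36*d^2 + 21*d + l^2*(32*d - 24) + l*(-12*d^2 - 103*d + 84) - 36
(2) = -16*t^3 + 40*t^2 + 48*t - 72
(3) = 8*z^2 + 23*z - 3
(4) = 6*z^3 - 25*z^2 + 26*z
(5) = -3*y + 6*z^2 + z*(-6*y - 27) - 15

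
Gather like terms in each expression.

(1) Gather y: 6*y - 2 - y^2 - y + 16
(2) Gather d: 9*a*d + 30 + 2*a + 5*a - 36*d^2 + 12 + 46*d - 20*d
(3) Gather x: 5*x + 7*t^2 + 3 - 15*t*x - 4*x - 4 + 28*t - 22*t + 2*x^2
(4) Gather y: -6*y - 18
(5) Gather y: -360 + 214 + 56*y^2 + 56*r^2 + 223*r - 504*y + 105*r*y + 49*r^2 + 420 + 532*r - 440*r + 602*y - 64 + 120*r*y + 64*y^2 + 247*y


(1) = -y^2 + 5*y + 14
(2) = 7*a - 36*d^2 + d*(9*a + 26) + 42
(3) = 7*t^2 + 6*t + 2*x^2 + x*(1 - 15*t) - 1
(4) = -6*y - 18
(5) = 105*r^2 + 315*r + 120*y^2 + y*(225*r + 345) + 210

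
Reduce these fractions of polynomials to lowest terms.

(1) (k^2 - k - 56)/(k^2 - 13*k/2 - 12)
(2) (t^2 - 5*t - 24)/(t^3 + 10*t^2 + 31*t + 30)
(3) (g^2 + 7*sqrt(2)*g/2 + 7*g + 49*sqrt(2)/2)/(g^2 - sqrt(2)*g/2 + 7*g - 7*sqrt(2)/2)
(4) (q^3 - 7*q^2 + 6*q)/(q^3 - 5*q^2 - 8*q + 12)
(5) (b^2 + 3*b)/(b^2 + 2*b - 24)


(1) = (2*k + 14)/(2*k + 3)
(2) = (t - 8)/(t^2 + 7*t + 10)
(3) = (4*g + 14*sqrt(2))/(4*g - 2*sqrt(2))
(4) = q/(q + 2)
(5) = (b^2 + 3*b)/(b^2 + 2*b - 24)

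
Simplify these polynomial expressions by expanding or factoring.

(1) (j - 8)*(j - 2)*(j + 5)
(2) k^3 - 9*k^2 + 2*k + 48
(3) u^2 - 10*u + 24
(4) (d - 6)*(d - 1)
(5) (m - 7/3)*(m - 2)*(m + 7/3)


(1) = j^3 - 5*j^2 - 34*j + 80
(2) = (k - 8)*(k - 3)*(k + 2)
(3) = (u - 6)*(u - 4)
(4) = d^2 - 7*d + 6
(5) = m^3 - 2*m^2 - 49*m/9 + 98/9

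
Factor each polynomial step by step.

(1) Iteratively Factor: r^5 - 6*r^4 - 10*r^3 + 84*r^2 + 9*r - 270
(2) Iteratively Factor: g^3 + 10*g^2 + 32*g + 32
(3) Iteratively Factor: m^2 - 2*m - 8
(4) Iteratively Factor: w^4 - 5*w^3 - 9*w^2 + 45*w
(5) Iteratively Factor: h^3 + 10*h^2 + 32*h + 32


(1) = (r - 3)*(r^4 - 3*r^3 - 19*r^2 + 27*r + 90) = (r - 3)^2*(r^3 - 19*r - 30) = (r - 3)^2*(r + 2)*(r^2 - 2*r - 15) = (r - 5)*(r - 3)^2*(r + 2)*(r + 3)
(2) = (g + 4)*(g^2 + 6*g + 8) = (g + 4)^2*(g + 2)
(3) = (m - 4)*(m + 2)
(4) = (w - 5)*(w^3 - 9*w) = w*(w - 5)*(w^2 - 9) = w*(w - 5)*(w + 3)*(w - 3)
(5) = (h + 2)*(h^2 + 8*h + 16) = (h + 2)*(h + 4)*(h + 4)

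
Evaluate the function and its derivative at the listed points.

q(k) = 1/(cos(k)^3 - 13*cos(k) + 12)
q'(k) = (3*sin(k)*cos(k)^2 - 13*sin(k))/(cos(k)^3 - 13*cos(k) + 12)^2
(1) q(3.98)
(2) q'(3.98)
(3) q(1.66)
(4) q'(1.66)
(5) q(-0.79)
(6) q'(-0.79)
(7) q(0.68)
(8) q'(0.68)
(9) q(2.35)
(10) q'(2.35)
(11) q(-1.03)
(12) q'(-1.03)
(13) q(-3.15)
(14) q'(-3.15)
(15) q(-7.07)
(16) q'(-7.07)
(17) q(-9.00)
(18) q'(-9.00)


(1) = 0.05
(2) = 0.02
(3) = 0.08
(4) = -0.07
(5) = 0.31
(6) = 0.80
(7) = 0.42
(8) = -1.26
(9) = 0.05
(10) = -0.02
(11) = 0.18
(12) = 0.35
(13) = 0.04
(14) = -0.00
(15) = 0.32
(16) = 0.81
(17) = 0.04
(18) = 0.01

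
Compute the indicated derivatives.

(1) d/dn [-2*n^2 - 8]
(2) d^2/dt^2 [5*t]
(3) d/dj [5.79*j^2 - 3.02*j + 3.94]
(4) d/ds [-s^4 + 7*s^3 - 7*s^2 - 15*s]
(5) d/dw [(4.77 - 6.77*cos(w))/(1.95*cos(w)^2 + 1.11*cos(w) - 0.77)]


(1) = -4*n
(2) = 0
(3) = 11.58*j - 3.02
(4) = -4*s^3 + 21*s^2 - 14*s - 15
(5) = (-13.2015*cos(w)^2 + 18.603*cos(w) + 0.0818)*sin(w)/(3.8025*cos(w)^4 + 4.329*cos(w)^3 - 1.7709*cos(w)^2 - 1.7094*cos(w) + 0.5929)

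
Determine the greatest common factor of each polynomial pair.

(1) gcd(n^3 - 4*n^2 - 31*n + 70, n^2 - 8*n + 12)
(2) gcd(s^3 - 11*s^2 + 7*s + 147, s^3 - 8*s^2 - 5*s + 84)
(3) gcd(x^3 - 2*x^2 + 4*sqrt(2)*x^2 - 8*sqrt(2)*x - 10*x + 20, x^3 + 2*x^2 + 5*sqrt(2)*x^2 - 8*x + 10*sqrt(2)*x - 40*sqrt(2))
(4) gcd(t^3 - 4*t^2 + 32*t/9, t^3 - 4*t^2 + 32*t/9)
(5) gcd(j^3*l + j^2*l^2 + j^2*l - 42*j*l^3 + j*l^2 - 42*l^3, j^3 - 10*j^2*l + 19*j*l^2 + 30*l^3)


(1) = gcd((n - 7)*(n - 2)*(n + 5), (n - 6)*(n - 2)) = n - 2
(2) = s^2 - 4*s - 21
(3) = x^2 + x*(-2 + 5*sqrt(2)) - 10*sqrt(2)
(4) = t^3 - 4*t^2 + 32*t/9
(5) = j - 6*l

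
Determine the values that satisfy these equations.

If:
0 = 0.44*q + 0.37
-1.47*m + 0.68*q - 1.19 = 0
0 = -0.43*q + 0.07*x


Then:
m = -1.20
q = -0.84
x = -5.17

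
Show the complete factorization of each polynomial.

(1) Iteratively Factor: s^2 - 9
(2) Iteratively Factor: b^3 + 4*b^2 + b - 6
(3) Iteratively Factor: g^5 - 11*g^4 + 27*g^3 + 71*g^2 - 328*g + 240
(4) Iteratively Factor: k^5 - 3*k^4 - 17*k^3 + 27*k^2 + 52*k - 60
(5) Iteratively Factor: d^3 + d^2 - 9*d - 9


(1) = (s - 3)*(s + 3)
(2) = (b - 1)*(b^2 + 5*b + 6) = (b - 1)*(b + 2)*(b + 3)
(3) = (g - 4)*(g^4 - 7*g^3 - g^2 + 67*g - 60) = (g - 5)*(g - 4)*(g^3 - 2*g^2 - 11*g + 12) = (g - 5)*(g - 4)*(g - 1)*(g^2 - g - 12) = (g - 5)*(g - 4)^2*(g - 1)*(g + 3)
(4) = (k + 2)*(k^4 - 5*k^3 - 7*k^2 + 41*k - 30) = (k + 2)*(k + 3)*(k^3 - 8*k^2 + 17*k - 10) = (k - 5)*(k + 2)*(k + 3)*(k^2 - 3*k + 2) = (k - 5)*(k - 1)*(k + 2)*(k + 3)*(k - 2)
(5) = (d + 3)*(d^2 - 2*d - 3) = (d - 3)*(d + 3)*(d + 1)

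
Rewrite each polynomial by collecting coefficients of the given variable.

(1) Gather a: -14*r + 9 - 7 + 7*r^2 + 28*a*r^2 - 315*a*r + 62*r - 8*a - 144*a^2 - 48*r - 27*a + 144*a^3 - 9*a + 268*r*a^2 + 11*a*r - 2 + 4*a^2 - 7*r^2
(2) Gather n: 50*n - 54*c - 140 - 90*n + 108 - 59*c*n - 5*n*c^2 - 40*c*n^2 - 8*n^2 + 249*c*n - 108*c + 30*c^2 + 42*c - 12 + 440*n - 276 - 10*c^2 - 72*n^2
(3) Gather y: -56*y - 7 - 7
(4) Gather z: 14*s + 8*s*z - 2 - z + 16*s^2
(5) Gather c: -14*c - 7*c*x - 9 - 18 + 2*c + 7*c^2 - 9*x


(1) = 144*a^3 + a^2*(268*r - 140) + a*(28*r^2 - 304*r - 44)
(2) = 20*c^2 - 120*c + n^2*(-40*c - 80) + n*(-5*c^2 + 190*c + 400) - 320
(3) = -56*y - 14
(4) = 16*s^2 + 14*s + z*(8*s - 1) - 2
(5) = 7*c^2 + c*(-7*x - 12) - 9*x - 27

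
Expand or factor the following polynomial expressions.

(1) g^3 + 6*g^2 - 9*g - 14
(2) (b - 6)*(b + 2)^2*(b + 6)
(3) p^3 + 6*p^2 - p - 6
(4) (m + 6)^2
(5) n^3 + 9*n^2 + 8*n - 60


(1) = (g - 2)*(g + 1)*(g + 7)
(2) = b^4 + 4*b^3 - 32*b^2 - 144*b - 144
(3) = (p - 1)*(p + 1)*(p + 6)
(4) = m^2 + 12*m + 36
(5) = (n - 2)*(n + 5)*(n + 6)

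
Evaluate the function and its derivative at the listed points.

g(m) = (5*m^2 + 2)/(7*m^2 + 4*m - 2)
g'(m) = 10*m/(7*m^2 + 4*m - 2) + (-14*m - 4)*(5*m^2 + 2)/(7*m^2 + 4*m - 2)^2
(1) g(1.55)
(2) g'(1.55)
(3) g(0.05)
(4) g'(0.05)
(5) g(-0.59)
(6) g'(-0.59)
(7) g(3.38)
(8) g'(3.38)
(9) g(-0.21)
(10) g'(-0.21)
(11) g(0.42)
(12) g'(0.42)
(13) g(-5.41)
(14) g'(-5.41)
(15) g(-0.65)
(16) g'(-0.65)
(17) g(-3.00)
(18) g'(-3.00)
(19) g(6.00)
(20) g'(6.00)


(1) = 0.67
(2) = -0.08
(3) = -1.13
(4) = -3.26
(5) = -1.94
(6) = 7.38
(7) = 0.65
(8) = 0.01
(9) = -0.88
(10) = 0.46
(11) = 3.15
(12) = -29.43
(13) = 0.82
(14) = 0.03
(15) = -2.50
(16) = 11.73
(17) = 0.96
(18) = 0.13
(19) = 0.66
(20) = 0.01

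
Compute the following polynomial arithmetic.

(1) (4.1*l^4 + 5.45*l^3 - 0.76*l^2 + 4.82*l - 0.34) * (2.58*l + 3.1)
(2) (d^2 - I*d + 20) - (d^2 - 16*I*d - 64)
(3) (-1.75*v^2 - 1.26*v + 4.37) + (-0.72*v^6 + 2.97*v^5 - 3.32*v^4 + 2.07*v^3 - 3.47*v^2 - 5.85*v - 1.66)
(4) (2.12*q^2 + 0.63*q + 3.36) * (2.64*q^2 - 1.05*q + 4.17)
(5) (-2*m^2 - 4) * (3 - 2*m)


(1) = 10.578*l^5 + 26.771*l^4 + 14.9342*l^3 + 10.0796*l^2 + 14.0648*l - 1.054
(2) = 15*I*d + 84
(3) = -0.72*v^6 + 2.97*v^5 - 3.32*v^4 + 2.07*v^3 - 5.22*v^2 - 7.11*v + 2.71
(4) = 5.5968*q^4 - 0.5628*q^3 + 17.0493*q^2 - 0.9009*q + 14.0112
(5) = 4*m^3 - 6*m^2 + 8*m - 12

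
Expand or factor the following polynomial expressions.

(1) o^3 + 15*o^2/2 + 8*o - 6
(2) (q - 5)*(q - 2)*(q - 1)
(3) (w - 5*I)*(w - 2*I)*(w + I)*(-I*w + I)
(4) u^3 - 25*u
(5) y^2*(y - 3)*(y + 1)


(1) = (o - 1/2)*(o + 2)*(o + 6)
(2) = q^3 - 8*q^2 + 17*q - 10
(3) = -I*w^4 - 6*w^3 + I*w^3 + 6*w^2 + 3*I*w^2 - 10*w - 3*I*w + 10
(4) = u*(u - 5)*(u + 5)
(5) = y^4 - 2*y^3 - 3*y^2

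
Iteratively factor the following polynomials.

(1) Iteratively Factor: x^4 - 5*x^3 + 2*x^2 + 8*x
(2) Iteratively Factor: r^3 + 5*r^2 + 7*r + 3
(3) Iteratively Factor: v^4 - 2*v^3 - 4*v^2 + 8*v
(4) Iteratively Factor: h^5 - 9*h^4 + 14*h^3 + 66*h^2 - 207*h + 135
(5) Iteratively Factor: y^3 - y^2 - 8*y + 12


(1) = (x + 1)*(x^3 - 6*x^2 + 8*x) = (x - 2)*(x + 1)*(x^2 - 4*x) = x*(x - 2)*(x + 1)*(x - 4)
(2) = (r + 1)*(r^2 + 4*r + 3) = (r + 1)^2*(r + 3)
(3) = (v - 2)*(v^3 - 4*v) = (v - 2)*(v + 2)*(v^2 - 2*v) = (v - 2)^2*(v + 2)*(v)
(4) = (h + 3)*(h^4 - 12*h^3 + 50*h^2 - 84*h + 45) = (h - 3)*(h + 3)*(h^3 - 9*h^2 + 23*h - 15) = (h - 3)*(h - 1)*(h + 3)*(h^2 - 8*h + 15) = (h - 5)*(h - 3)*(h - 1)*(h + 3)*(h - 3)
(5) = (y + 3)*(y^2 - 4*y + 4) = (y - 2)*(y + 3)*(y - 2)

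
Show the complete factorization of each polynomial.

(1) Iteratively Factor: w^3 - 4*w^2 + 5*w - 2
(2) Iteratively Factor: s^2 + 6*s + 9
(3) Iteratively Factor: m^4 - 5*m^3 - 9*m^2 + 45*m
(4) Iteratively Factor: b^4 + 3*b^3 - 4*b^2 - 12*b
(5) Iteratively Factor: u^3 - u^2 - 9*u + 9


(1) = (w - 1)*(w^2 - 3*w + 2) = (w - 1)^2*(w - 2)
(2) = (s + 3)*(s + 3)
(3) = (m - 3)*(m^3 - 2*m^2 - 15*m) = (m - 5)*(m - 3)*(m^2 + 3*m) = (m - 5)*(m - 3)*(m + 3)*(m)
(4) = (b + 2)*(b^3 + b^2 - 6*b) = (b + 2)*(b + 3)*(b^2 - 2*b) = b*(b + 2)*(b + 3)*(b - 2)
(5) = (u - 3)*(u^2 + 2*u - 3) = (u - 3)*(u + 3)*(u - 1)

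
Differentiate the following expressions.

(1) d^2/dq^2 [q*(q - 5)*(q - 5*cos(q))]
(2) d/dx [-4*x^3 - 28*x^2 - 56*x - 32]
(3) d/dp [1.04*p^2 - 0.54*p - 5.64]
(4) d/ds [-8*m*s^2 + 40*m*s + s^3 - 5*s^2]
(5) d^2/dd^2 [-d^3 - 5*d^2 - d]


(1) = 5*q^2*cos(q) + 20*q*sin(q) - 25*q*cos(q) + 6*q - 50*sin(q) - 10*cos(q) - 10
(2) = -12*x^2 - 56*x - 56
(3) = 2.08*p - 0.54
(4) = -16*m*s + 40*m + 3*s^2 - 10*s
(5) = -6*d - 10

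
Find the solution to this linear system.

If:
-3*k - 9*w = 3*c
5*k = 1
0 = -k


Then:
No Solution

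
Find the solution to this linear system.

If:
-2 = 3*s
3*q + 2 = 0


Then:
q = -2/3
s = -2/3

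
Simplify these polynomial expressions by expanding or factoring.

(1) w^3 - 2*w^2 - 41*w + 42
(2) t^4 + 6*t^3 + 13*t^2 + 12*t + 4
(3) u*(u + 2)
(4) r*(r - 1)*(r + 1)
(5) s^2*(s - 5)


(1) = (w - 7)*(w - 1)*(w + 6)
(2) = (t + 1)^2*(t + 2)^2
(3) = u^2 + 2*u
(4) = r^3 - r
(5) = s^3 - 5*s^2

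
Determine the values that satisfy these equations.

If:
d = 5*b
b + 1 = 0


Then:
b = -1
d = -5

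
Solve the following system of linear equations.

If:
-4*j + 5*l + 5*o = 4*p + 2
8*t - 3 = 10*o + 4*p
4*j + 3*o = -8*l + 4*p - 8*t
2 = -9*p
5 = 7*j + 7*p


Then:
j = 59/63
l = 6103/1575
o = -4573/1575
p = -2/9
t = -2827/840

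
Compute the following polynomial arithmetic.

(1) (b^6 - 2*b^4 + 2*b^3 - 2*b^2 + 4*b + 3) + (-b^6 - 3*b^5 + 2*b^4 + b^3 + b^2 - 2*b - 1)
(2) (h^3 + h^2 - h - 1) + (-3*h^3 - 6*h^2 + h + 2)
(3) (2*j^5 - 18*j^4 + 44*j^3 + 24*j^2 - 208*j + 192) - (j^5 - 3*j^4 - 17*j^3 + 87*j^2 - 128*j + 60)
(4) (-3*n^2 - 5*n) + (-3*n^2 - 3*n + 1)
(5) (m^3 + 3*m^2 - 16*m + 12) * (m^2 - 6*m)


(1) = -3*b^5 + 3*b^3 - b^2 + 2*b + 2
(2) = -2*h^3 - 5*h^2 + 1
(3) = j^5 - 15*j^4 + 61*j^3 - 63*j^2 - 80*j + 132
(4) = -6*n^2 - 8*n + 1
(5) = m^5 - 3*m^4 - 34*m^3 + 108*m^2 - 72*m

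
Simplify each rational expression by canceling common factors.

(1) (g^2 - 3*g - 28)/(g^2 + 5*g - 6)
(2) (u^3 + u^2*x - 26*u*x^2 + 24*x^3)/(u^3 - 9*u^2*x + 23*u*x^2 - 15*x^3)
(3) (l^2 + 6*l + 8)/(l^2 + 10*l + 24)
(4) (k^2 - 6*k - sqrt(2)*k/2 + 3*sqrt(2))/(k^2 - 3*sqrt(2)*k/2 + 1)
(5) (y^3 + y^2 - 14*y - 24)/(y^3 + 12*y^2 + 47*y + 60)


(1) = (g^2 - 3*g - 28)/(g^2 + 5*g - 6)
(2) = (u^2 + 2*u*x - 24*x^2)/(u^2 - 8*u*x + 15*x^2)
(3) = (l + 2)/(l + 6)
(4) = (4*k - 24)/(4*k - 4*sqrt(2))
(5) = (y^2 - 2*y - 8)/(y^2 + 9*y + 20)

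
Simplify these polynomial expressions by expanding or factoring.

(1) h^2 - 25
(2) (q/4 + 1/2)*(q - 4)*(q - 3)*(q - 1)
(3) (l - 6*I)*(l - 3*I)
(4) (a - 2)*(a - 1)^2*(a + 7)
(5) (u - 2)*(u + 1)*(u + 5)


(1) = (h - 5)*(h + 5)
(2) = q^4/4 - 3*q^3/2 + 3*q^2/4 + 13*q/2 - 6
(3) = l^2 - 9*I*l - 18
(4) = a^4 + 3*a^3 - 23*a^2 + 33*a - 14
(5) = u^3 + 4*u^2 - 7*u - 10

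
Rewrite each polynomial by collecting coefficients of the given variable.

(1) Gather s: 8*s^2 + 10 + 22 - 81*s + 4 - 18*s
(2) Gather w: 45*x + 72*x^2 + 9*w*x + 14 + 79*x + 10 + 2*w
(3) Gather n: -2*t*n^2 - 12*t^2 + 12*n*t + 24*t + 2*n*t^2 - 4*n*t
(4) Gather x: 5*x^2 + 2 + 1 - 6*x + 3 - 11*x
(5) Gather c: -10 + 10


(1) = 8*s^2 - 99*s + 36
(2) = w*(9*x + 2) + 72*x^2 + 124*x + 24
(3) = -2*n^2*t + n*(2*t^2 + 8*t) - 12*t^2 + 24*t
(4) = 5*x^2 - 17*x + 6
(5) = 0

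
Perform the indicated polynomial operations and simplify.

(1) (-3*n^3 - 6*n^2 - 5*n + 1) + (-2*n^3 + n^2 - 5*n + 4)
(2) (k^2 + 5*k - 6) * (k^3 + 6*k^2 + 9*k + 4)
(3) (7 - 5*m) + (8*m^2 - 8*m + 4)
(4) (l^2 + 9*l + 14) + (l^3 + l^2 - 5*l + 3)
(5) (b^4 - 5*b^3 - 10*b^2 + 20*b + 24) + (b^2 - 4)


(1) = -5*n^3 - 5*n^2 - 10*n + 5
(2) = k^5 + 11*k^4 + 33*k^3 + 13*k^2 - 34*k - 24
(3) = 8*m^2 - 13*m + 11
(4) = l^3 + 2*l^2 + 4*l + 17
(5) = b^4 - 5*b^3 - 9*b^2 + 20*b + 20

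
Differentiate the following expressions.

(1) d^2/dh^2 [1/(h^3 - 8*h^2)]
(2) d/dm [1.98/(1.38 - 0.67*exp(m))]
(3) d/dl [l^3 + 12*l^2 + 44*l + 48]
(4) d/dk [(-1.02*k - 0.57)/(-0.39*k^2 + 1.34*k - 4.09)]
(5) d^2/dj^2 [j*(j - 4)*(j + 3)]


(1) = 2*((8 - 3*h)*(h - 8) + (3*h - 16)^2)/(h^4*(h - 8)^3)
(2) = 1.3266*exp(m)/(0.67*exp(m) - 1.38)^2
(3) = 3*l^2 + 24*l + 44
(4) = (-0.3978*k^2 - 0.4446*k + 4.9356)/(0.1521*k^4 - 1.0452*k^3 + 4.9858*k^2 - 10.9612*k + 16.7281)
(5) = 6*j - 2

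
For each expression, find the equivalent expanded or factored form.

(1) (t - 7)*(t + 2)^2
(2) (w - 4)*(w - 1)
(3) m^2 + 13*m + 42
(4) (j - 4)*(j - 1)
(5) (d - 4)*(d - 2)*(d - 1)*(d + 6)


(1) = t^3 - 3*t^2 - 24*t - 28
(2) = w^2 - 5*w + 4
(3) = (m + 6)*(m + 7)
(4) = j^2 - 5*j + 4
(5) = d^4 - d^3 - 28*d^2 + 76*d - 48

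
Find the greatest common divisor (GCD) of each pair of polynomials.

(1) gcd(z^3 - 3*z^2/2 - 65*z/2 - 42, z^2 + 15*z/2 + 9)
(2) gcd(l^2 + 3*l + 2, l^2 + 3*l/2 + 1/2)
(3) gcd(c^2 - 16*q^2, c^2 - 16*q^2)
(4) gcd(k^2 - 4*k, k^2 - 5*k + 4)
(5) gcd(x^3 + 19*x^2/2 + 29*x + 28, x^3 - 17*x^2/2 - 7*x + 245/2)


(1) = gcd((z - 7)*(z + 3/2)*(z + 4), (z + 3/2)*(z + 6)) = z + 3/2
(2) = gcd((l + 1)*(l + 2), (l + 1/2)*(l + 1)) = l + 1
(3) = -c^2 + 16*q^2
(4) = gcd(k*(k - 4), (k - 4)*(k - 1)) = k - 4
(5) = gcd((x + 2)*(x + 7/2)*(x + 4), (x - 7)*(x - 5)*(x + 7/2)) = x + 7/2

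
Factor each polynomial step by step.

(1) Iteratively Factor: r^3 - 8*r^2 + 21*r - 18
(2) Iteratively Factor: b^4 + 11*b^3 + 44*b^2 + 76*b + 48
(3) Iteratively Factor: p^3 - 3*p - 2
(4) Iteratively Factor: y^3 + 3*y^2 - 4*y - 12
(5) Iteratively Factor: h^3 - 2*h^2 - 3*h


(1) = (r - 3)*(r^2 - 5*r + 6) = (r - 3)^2*(r - 2)
(2) = (b + 2)*(b^3 + 9*b^2 + 26*b + 24) = (b + 2)*(b + 3)*(b^2 + 6*b + 8) = (b + 2)*(b + 3)*(b + 4)*(b + 2)
(3) = (p + 1)*(p^2 - p - 2) = (p + 1)^2*(p - 2)
(4) = (y + 3)*(y^2 - 4) = (y - 2)*(y + 3)*(y + 2)
(5) = (h + 1)*(h^2 - 3*h) = h*(h + 1)*(h - 3)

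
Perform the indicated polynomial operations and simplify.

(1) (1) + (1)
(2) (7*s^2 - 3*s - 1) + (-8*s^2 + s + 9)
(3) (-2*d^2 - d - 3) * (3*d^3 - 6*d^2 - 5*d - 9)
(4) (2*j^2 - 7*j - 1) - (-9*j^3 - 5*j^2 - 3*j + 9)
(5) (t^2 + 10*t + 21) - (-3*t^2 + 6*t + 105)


(1) = 2
(2) = -s^2 - 2*s + 8
(3) = -6*d^5 + 9*d^4 + 7*d^3 + 41*d^2 + 24*d + 27
(4) = 9*j^3 + 7*j^2 - 4*j - 10
(5) = 4*t^2 + 4*t - 84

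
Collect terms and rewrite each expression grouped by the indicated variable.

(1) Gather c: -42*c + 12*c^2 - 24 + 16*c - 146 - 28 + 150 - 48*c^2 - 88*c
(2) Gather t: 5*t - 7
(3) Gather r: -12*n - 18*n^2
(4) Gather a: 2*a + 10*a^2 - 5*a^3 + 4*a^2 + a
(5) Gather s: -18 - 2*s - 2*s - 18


(1) = -36*c^2 - 114*c - 48
(2) = 5*t - 7
(3) = -18*n^2 - 12*n
(4) = -5*a^3 + 14*a^2 + 3*a
(5) = -4*s - 36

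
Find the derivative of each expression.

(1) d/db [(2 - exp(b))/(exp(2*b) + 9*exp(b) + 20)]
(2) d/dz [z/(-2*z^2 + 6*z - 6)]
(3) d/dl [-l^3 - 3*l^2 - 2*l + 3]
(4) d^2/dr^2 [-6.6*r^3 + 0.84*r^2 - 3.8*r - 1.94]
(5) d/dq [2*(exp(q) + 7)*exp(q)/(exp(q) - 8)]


(1) = ((exp(b) - 2)*(2*exp(b) + 9) - exp(2*b) - 9*exp(b) - 20)*exp(b)/(exp(2*b) + 9*exp(b) + 20)^2
(2) = (z^2 - 3)/(2*(z^4 - 6*z^3 + 15*z^2 - 18*z + 9))
(3) = -3*l^2 - 6*l - 2
(4) = 1.68 - 39.6*r
(5) = 2*(exp(2*q) - 16*exp(q) - 56)*exp(q)/(exp(2*q) - 16*exp(q) + 64)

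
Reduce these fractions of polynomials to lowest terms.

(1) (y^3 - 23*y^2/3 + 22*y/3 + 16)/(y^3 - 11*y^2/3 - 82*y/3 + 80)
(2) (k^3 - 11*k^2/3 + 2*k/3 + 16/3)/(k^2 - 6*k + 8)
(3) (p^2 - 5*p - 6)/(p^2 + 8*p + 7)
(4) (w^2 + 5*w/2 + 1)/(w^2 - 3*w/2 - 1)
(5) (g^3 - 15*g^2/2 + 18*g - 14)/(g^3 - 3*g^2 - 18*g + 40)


(1) = (y + 1)/(y + 5)
(2) = (3*k^2 - 5*k - 8)/(3*k - 12)
(3) = (p - 6)/(p + 7)
(4) = (w + 2)/(w - 2)
(5) = (2*g^2 - 11*g + 14)/(2*g^2 - 2*g - 40)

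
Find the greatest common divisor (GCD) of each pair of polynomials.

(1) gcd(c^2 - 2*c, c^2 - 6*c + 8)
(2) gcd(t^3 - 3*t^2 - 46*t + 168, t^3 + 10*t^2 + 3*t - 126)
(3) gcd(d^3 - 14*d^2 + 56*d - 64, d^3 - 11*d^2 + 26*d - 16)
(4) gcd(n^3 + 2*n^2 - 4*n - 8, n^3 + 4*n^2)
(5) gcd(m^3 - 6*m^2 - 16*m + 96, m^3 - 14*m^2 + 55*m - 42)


(1) = gcd(c*(c - 2), (c - 4)*(c - 2)) = c - 2
(2) = gcd((t - 6)*(t - 4)*(t + 7), (t - 3)*(t + 6)*(t + 7)) = t + 7
(3) = gcd((d - 8)*(d - 4)*(d - 2), (d - 8)*(d - 2)*(d - 1)) = d^2 - 10*d + 16
(4) = gcd((n - 2)*(n + 2)^2, n^2*(n + 4)) = 1
(5) = gcd((m - 6)*(m - 4)*(m + 4), (m - 7)*(m - 6)*(m - 1)) = m - 6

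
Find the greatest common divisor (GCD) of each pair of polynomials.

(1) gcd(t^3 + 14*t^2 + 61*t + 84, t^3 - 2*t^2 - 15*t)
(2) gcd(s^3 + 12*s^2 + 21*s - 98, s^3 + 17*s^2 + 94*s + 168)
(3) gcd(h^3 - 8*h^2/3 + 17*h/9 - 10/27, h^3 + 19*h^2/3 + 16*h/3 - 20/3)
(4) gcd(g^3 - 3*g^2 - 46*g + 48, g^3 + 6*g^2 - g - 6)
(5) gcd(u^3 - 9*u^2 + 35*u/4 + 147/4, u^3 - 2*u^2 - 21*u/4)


(1) = gcd((t + 3)*(t + 4)*(t + 7), t*(t - 5)*(t + 3)) = t + 3
(2) = gcd((s - 2)*(s + 7)^2, (s + 4)*(s + 6)*(s + 7)) = s + 7
(3) = h - 2/3
(4) = g^2 + 5*g - 6
(5) = u^2 - 2*u - 21/4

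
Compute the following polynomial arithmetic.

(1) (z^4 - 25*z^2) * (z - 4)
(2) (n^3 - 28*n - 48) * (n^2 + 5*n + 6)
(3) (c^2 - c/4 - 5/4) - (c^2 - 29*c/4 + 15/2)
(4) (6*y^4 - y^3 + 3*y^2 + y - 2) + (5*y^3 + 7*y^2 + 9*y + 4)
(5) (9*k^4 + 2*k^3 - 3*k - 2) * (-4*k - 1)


(1) = z^5 - 4*z^4 - 25*z^3 + 100*z^2
(2) = n^5 + 5*n^4 - 22*n^3 - 188*n^2 - 408*n - 288
(3) = 7*c - 35/4
(4) = 6*y^4 + 4*y^3 + 10*y^2 + 10*y + 2
(5) = -36*k^5 - 17*k^4 - 2*k^3 + 12*k^2 + 11*k + 2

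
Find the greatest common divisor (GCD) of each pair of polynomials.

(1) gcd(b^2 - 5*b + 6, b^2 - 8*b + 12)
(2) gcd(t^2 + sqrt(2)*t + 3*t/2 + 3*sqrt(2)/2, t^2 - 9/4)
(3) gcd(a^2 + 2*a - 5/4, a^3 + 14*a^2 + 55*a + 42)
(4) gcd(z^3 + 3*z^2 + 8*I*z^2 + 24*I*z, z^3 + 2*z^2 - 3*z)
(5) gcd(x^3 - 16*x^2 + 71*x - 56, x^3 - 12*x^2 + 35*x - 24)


(1) = b - 2
(2) = gcd((t + 3/2)*(t + sqrt(2)), (t - 3/2)*(t + 3/2)) = t + 3/2
(3) = gcd((a - 1/2)*(a + 5/2), (a + 1)*(a + 6)*(a + 7)) = 1
(4) = gcd(z*(z + 3)*(z + 8*I), z*(z - 1)*(z + 3)) = z^2 + 3*z
(5) = x^2 - 9*x + 8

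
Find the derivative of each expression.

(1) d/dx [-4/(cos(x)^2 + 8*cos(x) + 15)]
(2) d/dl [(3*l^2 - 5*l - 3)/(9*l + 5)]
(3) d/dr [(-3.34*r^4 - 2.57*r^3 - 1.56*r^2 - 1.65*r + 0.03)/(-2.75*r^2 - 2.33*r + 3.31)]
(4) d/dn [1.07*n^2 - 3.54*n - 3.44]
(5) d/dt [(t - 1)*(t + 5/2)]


(1) = -8*(cos(x) + 4)*sin(x)/(cos(x)^2 + 8*cos(x) + 15)^2
(2) = (27*l^2 + 30*l + 2)/(81*l^2 + 90*l + 25)
(3) = (18.37*r^5 + 30.4141*r^4 - 32.2454*r^3 - 26.4228*r^2 - 10.1622*r - 5.3916)/(7.5625*r^4 + 12.815*r^3 - 12.7761*r^2 - 15.4246*r + 10.9561)
(4) = 2.14*n - 3.54
(5) = 2*t + 3/2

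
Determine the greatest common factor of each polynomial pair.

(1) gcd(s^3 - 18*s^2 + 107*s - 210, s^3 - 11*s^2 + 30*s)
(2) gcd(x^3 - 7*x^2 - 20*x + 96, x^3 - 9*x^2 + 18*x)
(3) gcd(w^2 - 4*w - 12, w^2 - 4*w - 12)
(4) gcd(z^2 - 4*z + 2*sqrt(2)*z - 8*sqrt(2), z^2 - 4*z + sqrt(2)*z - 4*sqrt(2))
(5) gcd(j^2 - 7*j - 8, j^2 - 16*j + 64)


(1) = gcd((s - 7)*(s - 6)*(s - 5), s*(s - 6)*(s - 5)) = s^2 - 11*s + 30
(2) = x - 3
(3) = gcd((w - 6)*(w + 2), (w - 6)*(w + 2)) = w^2 - 4*w - 12
(4) = z - 4
(5) = j - 8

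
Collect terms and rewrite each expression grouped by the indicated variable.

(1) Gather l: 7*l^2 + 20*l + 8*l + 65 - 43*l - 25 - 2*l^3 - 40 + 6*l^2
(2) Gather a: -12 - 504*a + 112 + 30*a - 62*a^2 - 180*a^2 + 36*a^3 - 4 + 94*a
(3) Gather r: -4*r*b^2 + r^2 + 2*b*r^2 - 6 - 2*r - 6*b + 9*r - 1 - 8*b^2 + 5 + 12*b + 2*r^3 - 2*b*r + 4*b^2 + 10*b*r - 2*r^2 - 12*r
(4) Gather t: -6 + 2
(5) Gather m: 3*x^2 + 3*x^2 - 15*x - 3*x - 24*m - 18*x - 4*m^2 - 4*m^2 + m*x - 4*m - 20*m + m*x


(1) = -2*l^3 + 13*l^2 - 15*l
(2) = 36*a^3 - 242*a^2 - 380*a + 96
(3) = -4*b^2 + 6*b + 2*r^3 + r^2*(2*b - 1) + r*(-4*b^2 + 8*b - 5) - 2
(4) = -4
(5) = -8*m^2 + m*(2*x - 48) + 6*x^2 - 36*x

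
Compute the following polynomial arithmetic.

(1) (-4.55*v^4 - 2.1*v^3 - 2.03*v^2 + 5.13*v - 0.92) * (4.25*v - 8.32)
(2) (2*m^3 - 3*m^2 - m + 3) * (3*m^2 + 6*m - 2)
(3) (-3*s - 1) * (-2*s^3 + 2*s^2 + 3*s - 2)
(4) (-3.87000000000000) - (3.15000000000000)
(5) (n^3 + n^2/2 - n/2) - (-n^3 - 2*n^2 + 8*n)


(1) = -19.3375*v^5 + 28.931*v^4 + 8.8445*v^3 + 38.6921*v^2 - 46.5916*v + 7.6544
(2) = 6*m^5 + 3*m^4 - 25*m^3 + 9*m^2 + 20*m - 6
(3) = 6*s^4 - 4*s^3 - 11*s^2 + 3*s + 2
(4) = -7.02000000000000
(5) = 2*n^3 + 5*n^2/2 - 17*n/2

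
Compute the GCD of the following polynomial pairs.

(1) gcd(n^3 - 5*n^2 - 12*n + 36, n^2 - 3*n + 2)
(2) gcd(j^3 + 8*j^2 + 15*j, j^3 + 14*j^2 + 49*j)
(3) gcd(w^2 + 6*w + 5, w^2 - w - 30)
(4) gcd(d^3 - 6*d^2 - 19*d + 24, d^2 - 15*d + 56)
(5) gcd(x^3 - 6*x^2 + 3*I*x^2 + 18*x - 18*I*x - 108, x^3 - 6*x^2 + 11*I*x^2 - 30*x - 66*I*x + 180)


(1) = n - 2
(2) = j
(3) = gcd((w + 1)*(w + 5), (w - 6)*(w + 5)) = w + 5
(4) = gcd((d - 8)*(d - 1)*(d + 3), (d - 8)*(d - 7)) = d - 8
(5) = gcd((x - 6)*(x - 3*I)*(x + 6*I), (x - 6)*(x + 5*I)*(x + 6*I)) = x^2 + x*(-6 + 6*I) - 36*I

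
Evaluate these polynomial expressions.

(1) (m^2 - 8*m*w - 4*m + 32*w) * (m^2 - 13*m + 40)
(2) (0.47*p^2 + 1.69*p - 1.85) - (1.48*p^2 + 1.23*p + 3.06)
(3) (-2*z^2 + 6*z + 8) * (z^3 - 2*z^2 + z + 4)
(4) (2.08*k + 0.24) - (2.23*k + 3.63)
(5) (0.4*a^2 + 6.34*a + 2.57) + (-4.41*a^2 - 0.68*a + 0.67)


(1) = m^4 - 8*m^3*w - 17*m^3 + 136*m^2*w + 92*m^2 - 736*m*w - 160*m + 1280*w
(2) = -1.01*p^2 + 0.46*p - 4.91
(3) = -2*z^5 + 10*z^4 - 6*z^3 - 18*z^2 + 32*z + 32
(4) = -0.15*k - 3.39
(5) = -4.01*a^2 + 5.66*a + 3.24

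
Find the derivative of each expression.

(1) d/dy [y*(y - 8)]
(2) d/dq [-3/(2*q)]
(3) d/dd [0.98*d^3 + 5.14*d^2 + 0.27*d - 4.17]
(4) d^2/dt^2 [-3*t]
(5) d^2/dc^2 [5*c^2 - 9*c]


(1) = 2*y - 8
(2) = 3/(2*q^2)
(3) = 2.94*d^2 + 10.28*d + 0.27
(4) = 0
(5) = 10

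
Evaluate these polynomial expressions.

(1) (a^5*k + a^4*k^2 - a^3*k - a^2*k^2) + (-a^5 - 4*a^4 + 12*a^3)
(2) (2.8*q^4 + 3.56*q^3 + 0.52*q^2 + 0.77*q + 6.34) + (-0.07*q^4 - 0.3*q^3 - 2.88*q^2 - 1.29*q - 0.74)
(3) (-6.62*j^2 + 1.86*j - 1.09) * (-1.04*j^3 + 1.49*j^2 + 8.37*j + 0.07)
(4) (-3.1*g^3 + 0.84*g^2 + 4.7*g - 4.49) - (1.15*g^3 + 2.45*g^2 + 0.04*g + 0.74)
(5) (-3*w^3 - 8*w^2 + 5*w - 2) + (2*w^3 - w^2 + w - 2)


(1) = a^5*k - a^5 + a^4*k^2 - 4*a^4 - a^3*k + 12*a^3 - a^2*k^2
(2) = 2.73*q^4 + 3.26*q^3 - 2.36*q^2 - 0.52*q + 5.6
(3) = 6.8848*j^5 - 11.7982*j^4 - 51.5044*j^3 + 13.4807*j^2 - 8.9931*j - 0.0763
(4) = -4.25*g^3 - 1.61*g^2 + 4.66*g - 5.23
(5) = -w^3 - 9*w^2 + 6*w - 4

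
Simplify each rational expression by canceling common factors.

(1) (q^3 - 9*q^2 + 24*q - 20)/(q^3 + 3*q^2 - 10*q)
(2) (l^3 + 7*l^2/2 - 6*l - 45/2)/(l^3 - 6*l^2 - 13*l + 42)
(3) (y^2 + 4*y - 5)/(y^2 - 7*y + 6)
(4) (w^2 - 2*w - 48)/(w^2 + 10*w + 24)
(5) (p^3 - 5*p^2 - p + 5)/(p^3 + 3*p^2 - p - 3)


(1) = (q^2 - 7*q + 10)/(q^2 + 5*q)
(2) = (2*l^2 + l - 15)/(2*l^2 - 18*l + 28)
(3) = (y + 5)/(y - 6)
(4) = (w - 8)/(w + 4)
(5) = (p - 5)/(p + 3)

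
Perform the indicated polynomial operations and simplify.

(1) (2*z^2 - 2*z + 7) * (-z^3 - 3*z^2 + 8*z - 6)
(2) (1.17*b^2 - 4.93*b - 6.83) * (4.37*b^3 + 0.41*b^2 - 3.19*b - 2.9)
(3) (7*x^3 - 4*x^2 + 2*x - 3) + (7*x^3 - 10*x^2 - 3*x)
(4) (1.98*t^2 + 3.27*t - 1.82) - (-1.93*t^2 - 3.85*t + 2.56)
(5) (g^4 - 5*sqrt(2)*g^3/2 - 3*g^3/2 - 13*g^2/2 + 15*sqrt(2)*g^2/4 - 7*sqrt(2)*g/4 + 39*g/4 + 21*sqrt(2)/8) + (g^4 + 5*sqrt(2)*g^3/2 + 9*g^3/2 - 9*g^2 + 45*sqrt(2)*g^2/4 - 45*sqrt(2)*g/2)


(1) = -2*z^5 - 4*z^4 + 15*z^3 - 49*z^2 + 68*z - 42
(2) = 5.1129*b^5 - 21.0644*b^4 - 35.6007*b^3 + 9.5334*b^2 + 36.0847*b + 19.807
(3) = 14*x^3 - 14*x^2 - x - 3
(4) = 3.91*t^2 + 7.12*t - 4.38
(5) = 2*g^4 + 3*g^3 - 31*g^2/2 + 15*sqrt(2)*g^2 - 97*sqrt(2)*g/4 + 39*g/4 + 21*sqrt(2)/8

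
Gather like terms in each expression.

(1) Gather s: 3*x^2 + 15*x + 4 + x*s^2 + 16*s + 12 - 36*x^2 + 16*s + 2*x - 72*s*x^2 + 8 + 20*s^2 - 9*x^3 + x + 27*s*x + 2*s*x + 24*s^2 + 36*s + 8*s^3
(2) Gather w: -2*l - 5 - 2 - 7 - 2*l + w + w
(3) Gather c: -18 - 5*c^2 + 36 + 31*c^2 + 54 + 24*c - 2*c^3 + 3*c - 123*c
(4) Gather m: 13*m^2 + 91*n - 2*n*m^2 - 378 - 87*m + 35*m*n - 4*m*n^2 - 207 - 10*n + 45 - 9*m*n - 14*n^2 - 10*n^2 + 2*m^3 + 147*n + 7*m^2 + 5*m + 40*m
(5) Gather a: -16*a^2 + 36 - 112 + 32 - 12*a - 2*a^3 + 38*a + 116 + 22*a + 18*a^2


(1) = 8*s^3 + s^2*(x + 44) + s*(-72*x^2 + 29*x + 68) - 9*x^3 - 33*x^2 + 18*x + 24
(2) = -4*l + 2*w - 14
(3) = -2*c^3 + 26*c^2 - 96*c + 72
(4) = 2*m^3 + m^2*(20 - 2*n) + m*(-4*n^2 + 26*n - 42) - 24*n^2 + 228*n - 540
(5) = -2*a^3 + 2*a^2 + 48*a + 72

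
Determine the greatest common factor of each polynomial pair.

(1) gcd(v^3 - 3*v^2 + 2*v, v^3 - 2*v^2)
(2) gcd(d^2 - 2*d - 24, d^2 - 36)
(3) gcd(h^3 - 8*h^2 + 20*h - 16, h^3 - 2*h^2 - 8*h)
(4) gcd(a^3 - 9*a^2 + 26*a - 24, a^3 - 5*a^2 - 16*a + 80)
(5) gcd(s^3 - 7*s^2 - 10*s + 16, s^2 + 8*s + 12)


(1) = v^2 - 2*v
(2) = gcd((d - 6)*(d + 4), (d - 6)*(d + 6)) = d - 6
(3) = h - 4
(4) = a - 4
(5) = gcd((s - 8)*(s - 1)*(s + 2), (s + 2)*(s + 6)) = s + 2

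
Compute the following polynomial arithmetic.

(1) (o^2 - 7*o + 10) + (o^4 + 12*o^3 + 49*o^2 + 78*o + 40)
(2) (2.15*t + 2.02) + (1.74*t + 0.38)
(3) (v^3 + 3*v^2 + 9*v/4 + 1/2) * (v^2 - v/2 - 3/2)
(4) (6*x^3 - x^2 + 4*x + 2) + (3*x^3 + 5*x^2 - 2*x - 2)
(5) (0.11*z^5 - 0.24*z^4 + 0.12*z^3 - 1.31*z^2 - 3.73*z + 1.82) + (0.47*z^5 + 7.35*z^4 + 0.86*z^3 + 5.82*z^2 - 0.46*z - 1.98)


(1) = o^4 + 12*o^3 + 50*o^2 + 71*o + 50
(2) = 3.89*t + 2.4
(3) = v^5 + 5*v^4/2 - 3*v^3/4 - 41*v^2/8 - 29*v/8 - 3/4
(4) = 9*x^3 + 4*x^2 + 2*x
(5) = 0.58*z^5 + 7.11*z^4 + 0.98*z^3 + 4.51*z^2 - 4.19*z - 0.16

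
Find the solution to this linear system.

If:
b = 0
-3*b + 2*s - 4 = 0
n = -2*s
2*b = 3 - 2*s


Then:
No Solution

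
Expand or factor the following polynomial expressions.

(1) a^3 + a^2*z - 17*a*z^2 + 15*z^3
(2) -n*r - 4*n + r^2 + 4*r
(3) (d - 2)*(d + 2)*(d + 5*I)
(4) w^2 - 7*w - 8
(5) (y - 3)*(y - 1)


(1) = (a - 3*z)*(a - z)*(a + 5*z)
(2) = (-n + r)*(r + 4)
(3) = d^3 + 5*I*d^2 - 4*d - 20*I
(4) = (w - 8)*(w + 1)
(5) = y^2 - 4*y + 3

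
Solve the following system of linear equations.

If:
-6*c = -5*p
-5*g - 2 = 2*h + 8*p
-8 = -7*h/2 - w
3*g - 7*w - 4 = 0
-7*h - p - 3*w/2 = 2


Then:
c = -21665/1902
g = 6830/317
h = -60/317
p = -4333/317
w = 2746/317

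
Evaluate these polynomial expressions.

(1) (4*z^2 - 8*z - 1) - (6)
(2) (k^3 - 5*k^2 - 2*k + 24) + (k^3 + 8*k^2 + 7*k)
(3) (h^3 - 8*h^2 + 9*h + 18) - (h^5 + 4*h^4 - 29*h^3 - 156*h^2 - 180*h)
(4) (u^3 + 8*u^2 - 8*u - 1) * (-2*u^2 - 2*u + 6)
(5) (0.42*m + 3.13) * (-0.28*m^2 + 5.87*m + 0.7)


(1) = 4*z^2 - 8*z - 7
(2) = 2*k^3 + 3*k^2 + 5*k + 24
(3) = -h^5 - 4*h^4 + 30*h^3 + 148*h^2 + 189*h + 18
(4) = -2*u^5 - 18*u^4 + 6*u^3 + 66*u^2 - 46*u - 6
(5) = -0.1176*m^3 + 1.589*m^2 + 18.6671*m + 2.191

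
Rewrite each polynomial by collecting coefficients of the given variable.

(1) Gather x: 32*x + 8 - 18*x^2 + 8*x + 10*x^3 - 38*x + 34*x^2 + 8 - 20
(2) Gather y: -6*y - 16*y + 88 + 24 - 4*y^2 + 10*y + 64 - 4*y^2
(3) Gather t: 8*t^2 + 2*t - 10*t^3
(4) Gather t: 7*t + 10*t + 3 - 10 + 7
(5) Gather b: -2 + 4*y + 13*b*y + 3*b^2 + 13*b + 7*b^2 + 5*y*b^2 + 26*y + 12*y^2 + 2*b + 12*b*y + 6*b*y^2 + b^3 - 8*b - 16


(1) = 10*x^3 + 16*x^2 + 2*x - 4
(2) = -8*y^2 - 12*y + 176
(3) = -10*t^3 + 8*t^2 + 2*t
(4) = 17*t
(5) = b^3 + b^2*(5*y + 10) + b*(6*y^2 + 25*y + 7) + 12*y^2 + 30*y - 18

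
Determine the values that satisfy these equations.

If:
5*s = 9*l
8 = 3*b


Then:
b = 8/3
l = 5*s/9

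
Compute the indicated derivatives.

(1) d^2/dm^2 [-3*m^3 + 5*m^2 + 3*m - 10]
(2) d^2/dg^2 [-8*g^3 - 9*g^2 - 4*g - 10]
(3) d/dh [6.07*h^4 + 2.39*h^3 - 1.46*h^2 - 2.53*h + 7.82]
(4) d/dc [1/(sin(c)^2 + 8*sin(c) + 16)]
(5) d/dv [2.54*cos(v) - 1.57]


(1) = 10 - 18*m
(2) = -48*g - 18
(3) = 24.28*h^3 + 7.17*h^2 - 2.92*h - 2.53
(4) = -2*cos(c)/(sin(c) + 4)^3
(5) = -2.54*sin(v)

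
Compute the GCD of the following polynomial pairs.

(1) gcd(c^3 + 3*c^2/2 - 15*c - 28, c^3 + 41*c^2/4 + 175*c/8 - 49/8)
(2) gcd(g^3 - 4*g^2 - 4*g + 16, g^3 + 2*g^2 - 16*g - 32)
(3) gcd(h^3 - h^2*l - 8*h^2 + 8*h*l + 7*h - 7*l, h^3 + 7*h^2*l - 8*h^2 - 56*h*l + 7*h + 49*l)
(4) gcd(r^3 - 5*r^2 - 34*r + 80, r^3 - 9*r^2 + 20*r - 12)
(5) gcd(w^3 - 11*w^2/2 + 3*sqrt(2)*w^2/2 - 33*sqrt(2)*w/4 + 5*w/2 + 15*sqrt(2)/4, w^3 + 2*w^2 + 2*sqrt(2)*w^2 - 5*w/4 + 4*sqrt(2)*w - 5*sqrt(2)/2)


(1) = c + 7/2
(2) = g^2 - 2*g - 8
(3) = h^2 - 8*h + 7
(4) = gcd((r - 8)*(r - 2)*(r + 5), (r - 6)*(r - 2)*(r - 1)) = r - 2
(5) = w - 1/2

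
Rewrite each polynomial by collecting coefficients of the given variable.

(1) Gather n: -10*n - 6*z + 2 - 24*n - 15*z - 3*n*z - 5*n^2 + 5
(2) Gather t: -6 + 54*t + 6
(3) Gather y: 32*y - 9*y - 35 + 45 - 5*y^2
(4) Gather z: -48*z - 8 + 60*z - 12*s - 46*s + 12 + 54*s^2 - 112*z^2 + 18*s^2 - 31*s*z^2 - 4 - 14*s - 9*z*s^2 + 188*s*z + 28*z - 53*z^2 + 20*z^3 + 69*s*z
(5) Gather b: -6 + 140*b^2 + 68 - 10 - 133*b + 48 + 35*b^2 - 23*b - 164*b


(1) = -5*n^2 + n*(-3*z - 34) - 21*z + 7
(2) = 54*t
(3) = -5*y^2 + 23*y + 10
(4) = 72*s^2 - 72*s + 20*z^3 + z^2*(-31*s - 165) + z*(-9*s^2 + 257*s + 40)
(5) = 175*b^2 - 320*b + 100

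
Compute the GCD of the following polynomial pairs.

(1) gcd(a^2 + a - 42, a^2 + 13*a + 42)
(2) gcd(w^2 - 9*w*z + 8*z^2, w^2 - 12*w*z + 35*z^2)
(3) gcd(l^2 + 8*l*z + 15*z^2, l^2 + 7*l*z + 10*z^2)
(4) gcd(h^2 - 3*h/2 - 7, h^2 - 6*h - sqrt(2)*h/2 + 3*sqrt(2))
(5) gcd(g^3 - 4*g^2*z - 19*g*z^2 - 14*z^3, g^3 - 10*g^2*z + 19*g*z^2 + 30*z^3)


(1) = a + 7
(2) = 1
(3) = gcd((l + 3*z)*(l + 5*z), (l + 2*z)*(l + 5*z)) = l + 5*z
(4) = gcd((h - 7/2)*(h + 2), (h - 6)*(h - sqrt(2)/2)) = 1
(5) = g + z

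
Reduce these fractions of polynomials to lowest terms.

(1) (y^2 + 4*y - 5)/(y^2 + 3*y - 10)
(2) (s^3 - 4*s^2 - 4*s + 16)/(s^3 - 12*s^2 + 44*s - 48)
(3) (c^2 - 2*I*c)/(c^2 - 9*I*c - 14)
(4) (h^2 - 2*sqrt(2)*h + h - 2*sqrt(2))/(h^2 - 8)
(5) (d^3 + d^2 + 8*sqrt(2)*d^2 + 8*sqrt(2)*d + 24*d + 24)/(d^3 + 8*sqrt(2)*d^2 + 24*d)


(1) = (y - 1)/(y - 2)
(2) = (s + 2)/(s - 6)
(3) = c/(c - 7*I)
(4) = (h + 1)/(h + 2*sqrt(2))
(5) = (d + 1)/d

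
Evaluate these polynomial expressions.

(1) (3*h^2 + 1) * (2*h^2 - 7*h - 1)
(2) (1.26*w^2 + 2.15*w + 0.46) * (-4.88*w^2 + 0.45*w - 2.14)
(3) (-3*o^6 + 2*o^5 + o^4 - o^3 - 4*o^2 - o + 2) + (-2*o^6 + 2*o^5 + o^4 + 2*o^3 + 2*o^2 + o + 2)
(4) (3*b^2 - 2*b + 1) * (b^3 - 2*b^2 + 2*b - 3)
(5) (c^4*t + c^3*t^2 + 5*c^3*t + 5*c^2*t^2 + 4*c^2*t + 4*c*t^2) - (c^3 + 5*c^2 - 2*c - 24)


(1) = 6*h^4 - 21*h^3 - h^2 - 7*h - 1
(2) = -6.1488*w^4 - 9.925*w^3 - 3.9737*w^2 - 4.394*w - 0.9844
(3) = -5*o^6 + 4*o^5 + 2*o^4 + o^3 - 2*o^2 + 4
(4) = 3*b^5 - 8*b^4 + 11*b^3 - 15*b^2 + 8*b - 3
(5) = c^4*t + c^3*t^2 + 5*c^3*t - c^3 + 5*c^2*t^2 + 4*c^2*t - 5*c^2 + 4*c*t^2 + 2*c + 24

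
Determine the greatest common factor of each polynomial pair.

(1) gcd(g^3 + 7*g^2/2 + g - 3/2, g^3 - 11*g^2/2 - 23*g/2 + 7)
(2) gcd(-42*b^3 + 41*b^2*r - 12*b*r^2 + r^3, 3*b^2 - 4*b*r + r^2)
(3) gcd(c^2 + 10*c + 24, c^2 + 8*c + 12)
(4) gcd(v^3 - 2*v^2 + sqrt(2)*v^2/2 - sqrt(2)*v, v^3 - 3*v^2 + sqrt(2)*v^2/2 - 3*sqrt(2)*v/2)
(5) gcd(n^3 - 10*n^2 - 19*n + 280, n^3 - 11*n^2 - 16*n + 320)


(1) = g - 1/2
(2) = -3*b + r
(3) = gcd((c + 4)*(c + 6), (c + 2)*(c + 6)) = c + 6
(4) = gcd(v*(v - 2)*(v + sqrt(2)/2), v*(v - 3)*(v + sqrt(2)/2)) = v^2 + sqrt(2)*v/2
(5) = gcd((n - 8)*(n - 7)*(n + 5), (n - 8)^2*(n + 5)) = n^2 - 3*n - 40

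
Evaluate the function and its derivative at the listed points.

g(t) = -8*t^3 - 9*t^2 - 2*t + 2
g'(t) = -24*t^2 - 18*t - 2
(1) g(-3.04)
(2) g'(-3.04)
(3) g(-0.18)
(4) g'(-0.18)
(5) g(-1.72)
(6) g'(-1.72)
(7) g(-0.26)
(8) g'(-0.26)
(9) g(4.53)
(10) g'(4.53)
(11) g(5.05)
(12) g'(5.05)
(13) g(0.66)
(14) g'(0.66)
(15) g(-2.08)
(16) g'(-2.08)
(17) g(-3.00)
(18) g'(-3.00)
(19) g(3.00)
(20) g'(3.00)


(1) = 149.66
(2) = -169.08
(3) = 2.12
(4) = 0.46
(5) = 19.52
(6) = -42.04
(7) = 2.05
(8) = 1.06
(9) = -935.43
(10) = -576.04
(11) = -1267.92
(12) = -704.96
(13) = -5.54
(14) = -24.33
(15) = 39.21
(16) = -68.39
(17) = 143.00
(18) = -164.00
(19) = -301.00
(20) = -272.00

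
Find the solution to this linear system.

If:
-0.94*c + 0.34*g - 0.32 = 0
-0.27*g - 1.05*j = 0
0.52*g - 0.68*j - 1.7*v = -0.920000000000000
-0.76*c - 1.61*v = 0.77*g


Then:
c = -0.47
g = -0.36
j = 0.09
v = 0.39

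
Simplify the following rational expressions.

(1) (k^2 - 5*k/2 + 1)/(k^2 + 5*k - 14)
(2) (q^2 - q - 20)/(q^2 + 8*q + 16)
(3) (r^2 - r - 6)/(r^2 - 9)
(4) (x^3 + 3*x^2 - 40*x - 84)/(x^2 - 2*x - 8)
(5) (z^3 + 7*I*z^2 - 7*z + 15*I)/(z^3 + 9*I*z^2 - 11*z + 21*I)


(1) = (2*k - 1)/(2*k + 14)
(2) = (q - 5)/(q + 4)
(3) = (r + 2)/(r + 3)
(4) = (x^2 + x - 42)/(x - 4)
(5) = (z + 5*I)/(z + 7*I)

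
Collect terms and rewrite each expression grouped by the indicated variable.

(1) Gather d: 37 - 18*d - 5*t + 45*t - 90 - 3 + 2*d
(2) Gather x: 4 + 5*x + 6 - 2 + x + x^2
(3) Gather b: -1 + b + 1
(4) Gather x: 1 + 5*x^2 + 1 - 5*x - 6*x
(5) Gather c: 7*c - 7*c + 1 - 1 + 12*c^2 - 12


(1) = -16*d + 40*t - 56
(2) = x^2 + 6*x + 8
(3) = b
(4) = 5*x^2 - 11*x + 2
(5) = 12*c^2 - 12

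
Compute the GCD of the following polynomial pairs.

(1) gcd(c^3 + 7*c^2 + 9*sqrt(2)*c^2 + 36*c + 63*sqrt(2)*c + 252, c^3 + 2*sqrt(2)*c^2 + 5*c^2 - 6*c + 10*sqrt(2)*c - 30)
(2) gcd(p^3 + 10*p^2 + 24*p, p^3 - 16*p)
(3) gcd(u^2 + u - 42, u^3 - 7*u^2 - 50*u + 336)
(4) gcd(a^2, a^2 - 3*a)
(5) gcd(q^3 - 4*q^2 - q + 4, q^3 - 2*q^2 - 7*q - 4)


(1) = gcd((c + 7)*(c + 3*sqrt(2))*(c + 6*sqrt(2)), (c + 5)*(c - sqrt(2))*(c + 3*sqrt(2))) = c + 3*sqrt(2)
(2) = p^2 + 4*p
(3) = u^2 + u - 42
(4) = a
(5) = gcd((q - 4)*(q - 1)*(q + 1), (q - 4)*(q + 1)^2) = q^2 - 3*q - 4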